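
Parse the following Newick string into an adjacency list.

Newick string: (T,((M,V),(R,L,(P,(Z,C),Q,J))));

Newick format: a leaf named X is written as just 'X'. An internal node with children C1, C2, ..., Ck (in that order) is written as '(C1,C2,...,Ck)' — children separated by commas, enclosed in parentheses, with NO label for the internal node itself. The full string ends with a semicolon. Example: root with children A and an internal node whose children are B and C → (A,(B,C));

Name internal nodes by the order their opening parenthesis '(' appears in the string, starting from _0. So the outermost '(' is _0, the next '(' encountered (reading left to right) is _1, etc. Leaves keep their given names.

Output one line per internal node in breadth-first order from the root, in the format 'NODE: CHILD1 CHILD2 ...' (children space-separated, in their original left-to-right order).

Input: (T,((M,V),(R,L,(P,(Z,C),Q,J))));
Scanning left-to-right, naming '(' by encounter order:
  pos 0: '(' -> open internal node _0 (depth 1)
  pos 3: '(' -> open internal node _1 (depth 2)
  pos 4: '(' -> open internal node _2 (depth 3)
  pos 8: ')' -> close internal node _2 (now at depth 2)
  pos 10: '(' -> open internal node _3 (depth 3)
  pos 15: '(' -> open internal node _4 (depth 4)
  pos 18: '(' -> open internal node _5 (depth 5)
  pos 22: ')' -> close internal node _5 (now at depth 4)
  pos 27: ')' -> close internal node _4 (now at depth 3)
  pos 28: ')' -> close internal node _3 (now at depth 2)
  pos 29: ')' -> close internal node _1 (now at depth 1)
  pos 30: ')' -> close internal node _0 (now at depth 0)
Total internal nodes: 6
BFS adjacency from root:
  _0: T _1
  _1: _2 _3
  _2: M V
  _3: R L _4
  _4: P _5 Q J
  _5: Z C

Answer: _0: T _1
_1: _2 _3
_2: M V
_3: R L _4
_4: P _5 Q J
_5: Z C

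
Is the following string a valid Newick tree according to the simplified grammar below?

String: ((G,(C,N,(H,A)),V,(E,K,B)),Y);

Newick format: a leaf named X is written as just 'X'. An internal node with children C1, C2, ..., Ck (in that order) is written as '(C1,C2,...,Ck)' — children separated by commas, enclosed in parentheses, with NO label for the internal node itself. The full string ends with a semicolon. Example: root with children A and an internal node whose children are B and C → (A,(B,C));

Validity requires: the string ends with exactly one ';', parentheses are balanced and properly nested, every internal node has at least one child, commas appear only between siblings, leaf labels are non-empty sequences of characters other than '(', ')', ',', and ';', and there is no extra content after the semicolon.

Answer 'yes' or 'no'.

Answer: yes

Derivation:
Input: ((G,(C,N,(H,A)),V,(E,K,B)),Y);
Paren balance: 5 '(' vs 5 ')' OK
Ends with single ';': True
Full parse: OK
Valid: True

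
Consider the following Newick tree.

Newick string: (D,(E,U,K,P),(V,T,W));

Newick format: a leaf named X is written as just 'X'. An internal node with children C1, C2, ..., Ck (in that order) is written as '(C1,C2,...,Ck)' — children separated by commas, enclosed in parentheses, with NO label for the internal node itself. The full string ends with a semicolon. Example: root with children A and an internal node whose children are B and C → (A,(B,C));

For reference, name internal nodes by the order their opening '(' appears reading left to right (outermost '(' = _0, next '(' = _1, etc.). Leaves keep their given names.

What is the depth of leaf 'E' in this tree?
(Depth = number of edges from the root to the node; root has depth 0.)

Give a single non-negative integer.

Answer: 2

Derivation:
Newick: (D,(E,U,K,P),(V,T,W));
Naming internals by '(' encounter order: outermost '(' = _0, next = _1, ...
Query node: E
Path from root: _0 -> _1 -> E
Depth of E: 2 (number of edges from root)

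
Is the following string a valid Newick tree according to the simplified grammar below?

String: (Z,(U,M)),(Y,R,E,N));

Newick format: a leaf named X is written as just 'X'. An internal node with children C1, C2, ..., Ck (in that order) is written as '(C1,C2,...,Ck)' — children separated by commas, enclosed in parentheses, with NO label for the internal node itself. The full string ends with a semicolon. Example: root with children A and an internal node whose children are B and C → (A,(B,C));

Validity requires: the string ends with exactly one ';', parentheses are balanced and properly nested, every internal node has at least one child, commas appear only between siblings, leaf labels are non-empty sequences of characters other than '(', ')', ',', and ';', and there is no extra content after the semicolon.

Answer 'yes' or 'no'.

Input: (Z,(U,M)),(Y,R,E,N));
Paren balance: 3 '(' vs 4 ')' MISMATCH
Ends with single ';': True
Full parse: FAILS (extra content after tree at pos 9)
Valid: False

Answer: no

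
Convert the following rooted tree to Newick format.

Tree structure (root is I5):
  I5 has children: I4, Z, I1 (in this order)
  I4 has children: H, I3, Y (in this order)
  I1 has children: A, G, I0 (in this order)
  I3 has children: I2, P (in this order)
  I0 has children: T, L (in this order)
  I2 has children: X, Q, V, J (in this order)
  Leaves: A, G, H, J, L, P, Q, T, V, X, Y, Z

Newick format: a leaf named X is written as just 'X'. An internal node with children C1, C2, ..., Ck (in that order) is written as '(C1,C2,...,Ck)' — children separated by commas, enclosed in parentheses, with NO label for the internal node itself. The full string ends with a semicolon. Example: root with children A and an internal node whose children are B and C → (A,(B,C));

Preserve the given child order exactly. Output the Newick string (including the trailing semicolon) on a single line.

Answer: ((H,((X,Q,V,J),P),Y),Z,(A,G,(T,L)));

Derivation:
internal I5 with children ['I4', 'Z', 'I1']
  internal I4 with children ['H', 'I3', 'Y']
    leaf 'H' → 'H'
    internal I3 with children ['I2', 'P']
      internal I2 with children ['X', 'Q', 'V', 'J']
        leaf 'X' → 'X'
        leaf 'Q' → 'Q'
        leaf 'V' → 'V'
        leaf 'J' → 'J'
      → '(X,Q,V,J)'
      leaf 'P' → 'P'
    → '((X,Q,V,J),P)'
    leaf 'Y' → 'Y'
  → '(H,((X,Q,V,J),P),Y)'
  leaf 'Z' → 'Z'
  internal I1 with children ['A', 'G', 'I0']
    leaf 'A' → 'A'
    leaf 'G' → 'G'
    internal I0 with children ['T', 'L']
      leaf 'T' → 'T'
      leaf 'L' → 'L'
    → '(T,L)'
  → '(A,G,(T,L))'
→ '((H,((X,Q,V,J),P),Y),Z,(A,G,(T,L)))'
Final: ((H,((X,Q,V,J),P),Y),Z,(A,G,(T,L)));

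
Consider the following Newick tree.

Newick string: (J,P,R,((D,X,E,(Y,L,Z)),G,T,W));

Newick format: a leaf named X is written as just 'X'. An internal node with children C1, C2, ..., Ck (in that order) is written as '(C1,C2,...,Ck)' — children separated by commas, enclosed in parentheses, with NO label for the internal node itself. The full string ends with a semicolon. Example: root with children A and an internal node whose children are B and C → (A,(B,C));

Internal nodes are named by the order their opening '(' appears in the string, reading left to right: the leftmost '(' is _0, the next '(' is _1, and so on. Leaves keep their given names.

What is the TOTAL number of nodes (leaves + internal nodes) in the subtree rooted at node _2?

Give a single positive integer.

Answer: 8

Derivation:
Newick: (J,P,R,((D,X,E,(Y,L,Z)),G,T,W));
Locate _2: it is the '(' at position 8 (the 3rd '(' reading left to right).
Query: subtree rooted at _2
_2: subtree_size = 1 + 7
  D: subtree_size = 1 + 0
  X: subtree_size = 1 + 0
  E: subtree_size = 1 + 0
  _3: subtree_size = 1 + 3
    Y: subtree_size = 1 + 0
    L: subtree_size = 1 + 0
    Z: subtree_size = 1 + 0
Total subtree size of _2: 8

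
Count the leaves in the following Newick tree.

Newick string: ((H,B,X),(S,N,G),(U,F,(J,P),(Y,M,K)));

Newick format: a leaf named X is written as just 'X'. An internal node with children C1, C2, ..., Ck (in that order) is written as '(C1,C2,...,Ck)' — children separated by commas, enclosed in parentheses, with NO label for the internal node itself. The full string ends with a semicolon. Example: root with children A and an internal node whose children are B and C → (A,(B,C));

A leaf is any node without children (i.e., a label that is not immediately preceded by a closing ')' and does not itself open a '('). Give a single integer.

Newick: ((H,B,X),(S,N,G),(U,F,(J,P),(Y,M,K)));
Scan left-to-right; a leaf is any maximal label run not followed by '(':
  pos 2: leaf 'H' → count = 1
  pos 4: leaf 'B' → count = 2
  pos 6: leaf 'X' → count = 3
  pos 10: leaf 'S' → count = 4
  pos 12: leaf 'N' → count = 5
  pos 14: leaf 'G' → count = 6
  pos 18: leaf 'U' → count = 7
  pos 20: leaf 'F' → count = 8
  pos 23: leaf 'J' → count = 9
  pos 25: leaf 'P' → count = 10
  pos 29: leaf 'Y' → count = 11
  pos 31: leaf 'M' → count = 12
  pos 33: leaf 'K' → count = 13
Total leaves: 13

Answer: 13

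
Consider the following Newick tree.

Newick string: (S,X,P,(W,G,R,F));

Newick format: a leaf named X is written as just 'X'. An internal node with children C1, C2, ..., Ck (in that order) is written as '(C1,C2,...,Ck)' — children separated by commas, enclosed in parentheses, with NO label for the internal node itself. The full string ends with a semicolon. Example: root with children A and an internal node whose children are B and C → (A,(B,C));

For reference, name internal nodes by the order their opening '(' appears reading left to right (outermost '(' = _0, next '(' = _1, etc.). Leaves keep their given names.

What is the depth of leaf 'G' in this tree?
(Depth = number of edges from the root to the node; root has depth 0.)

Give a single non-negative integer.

Answer: 2

Derivation:
Newick: (S,X,P,(W,G,R,F));
Naming internals by '(' encounter order: outermost '(' = _0, next = _1, ...
Query node: G
Path from root: _0 -> _1 -> G
Depth of G: 2 (number of edges from root)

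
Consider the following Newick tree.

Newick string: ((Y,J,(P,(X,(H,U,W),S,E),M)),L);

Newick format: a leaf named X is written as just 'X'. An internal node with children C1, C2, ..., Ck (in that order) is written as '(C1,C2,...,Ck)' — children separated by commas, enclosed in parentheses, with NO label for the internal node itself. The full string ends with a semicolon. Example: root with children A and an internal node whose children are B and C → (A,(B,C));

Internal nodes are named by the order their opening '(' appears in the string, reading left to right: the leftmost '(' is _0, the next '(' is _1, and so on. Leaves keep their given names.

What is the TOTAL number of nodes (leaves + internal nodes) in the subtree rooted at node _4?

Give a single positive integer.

Answer: 4

Derivation:
Newick: ((Y,J,(P,(X,(H,U,W),S,E),M)),L);
Locate _4: it is the '(' at position 12 (the 5th '(' reading left to right).
Query: subtree rooted at _4
_4: subtree_size = 1 + 3
  H: subtree_size = 1 + 0
  U: subtree_size = 1 + 0
  W: subtree_size = 1 + 0
Total subtree size of _4: 4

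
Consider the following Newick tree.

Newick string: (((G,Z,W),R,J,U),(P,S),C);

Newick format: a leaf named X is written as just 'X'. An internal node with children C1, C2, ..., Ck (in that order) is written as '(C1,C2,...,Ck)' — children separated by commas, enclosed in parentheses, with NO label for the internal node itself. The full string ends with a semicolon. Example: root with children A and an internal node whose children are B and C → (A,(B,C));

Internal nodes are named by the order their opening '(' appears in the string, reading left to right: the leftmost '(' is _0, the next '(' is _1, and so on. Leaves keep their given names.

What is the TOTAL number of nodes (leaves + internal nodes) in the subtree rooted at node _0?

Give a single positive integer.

Answer: 13

Derivation:
Newick: (((G,Z,W),R,J,U),(P,S),C);
Locate _0: it is the '(' at position 0 (the 1st '(' reading left to right).
Query: subtree rooted at _0
_0: subtree_size = 1 + 12
  _1: subtree_size = 1 + 7
    _2: subtree_size = 1 + 3
      G: subtree_size = 1 + 0
      Z: subtree_size = 1 + 0
      W: subtree_size = 1 + 0
    R: subtree_size = 1 + 0
    J: subtree_size = 1 + 0
    U: subtree_size = 1 + 0
  _3: subtree_size = 1 + 2
    P: subtree_size = 1 + 0
    S: subtree_size = 1 + 0
  C: subtree_size = 1 + 0
Total subtree size of _0: 13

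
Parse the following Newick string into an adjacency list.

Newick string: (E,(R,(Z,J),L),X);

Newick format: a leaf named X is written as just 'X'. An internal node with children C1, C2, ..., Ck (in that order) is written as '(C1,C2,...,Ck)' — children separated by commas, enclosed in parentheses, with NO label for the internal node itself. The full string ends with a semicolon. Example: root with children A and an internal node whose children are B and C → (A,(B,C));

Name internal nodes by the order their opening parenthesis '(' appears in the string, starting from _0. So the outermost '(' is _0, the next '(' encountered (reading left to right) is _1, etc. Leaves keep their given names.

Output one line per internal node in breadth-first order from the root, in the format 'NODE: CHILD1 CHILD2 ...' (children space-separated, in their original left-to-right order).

Input: (E,(R,(Z,J),L),X);
Scanning left-to-right, naming '(' by encounter order:
  pos 0: '(' -> open internal node _0 (depth 1)
  pos 3: '(' -> open internal node _1 (depth 2)
  pos 6: '(' -> open internal node _2 (depth 3)
  pos 10: ')' -> close internal node _2 (now at depth 2)
  pos 13: ')' -> close internal node _1 (now at depth 1)
  pos 16: ')' -> close internal node _0 (now at depth 0)
Total internal nodes: 3
BFS adjacency from root:
  _0: E _1 X
  _1: R _2 L
  _2: Z J

Answer: _0: E _1 X
_1: R _2 L
_2: Z J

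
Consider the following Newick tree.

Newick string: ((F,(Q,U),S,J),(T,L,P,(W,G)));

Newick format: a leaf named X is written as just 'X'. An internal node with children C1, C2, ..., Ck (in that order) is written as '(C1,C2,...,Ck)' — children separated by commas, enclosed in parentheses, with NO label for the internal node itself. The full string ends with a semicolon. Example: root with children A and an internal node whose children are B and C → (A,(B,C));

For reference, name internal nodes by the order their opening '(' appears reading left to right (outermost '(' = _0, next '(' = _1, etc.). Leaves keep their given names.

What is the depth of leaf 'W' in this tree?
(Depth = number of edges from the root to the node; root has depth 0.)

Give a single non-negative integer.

Answer: 3

Derivation:
Newick: ((F,(Q,U),S,J),(T,L,P,(W,G)));
Naming internals by '(' encounter order: outermost '(' = _0, next = _1, ...
Query node: W
Path from root: _0 -> _3 -> _4 -> W
Depth of W: 3 (number of edges from root)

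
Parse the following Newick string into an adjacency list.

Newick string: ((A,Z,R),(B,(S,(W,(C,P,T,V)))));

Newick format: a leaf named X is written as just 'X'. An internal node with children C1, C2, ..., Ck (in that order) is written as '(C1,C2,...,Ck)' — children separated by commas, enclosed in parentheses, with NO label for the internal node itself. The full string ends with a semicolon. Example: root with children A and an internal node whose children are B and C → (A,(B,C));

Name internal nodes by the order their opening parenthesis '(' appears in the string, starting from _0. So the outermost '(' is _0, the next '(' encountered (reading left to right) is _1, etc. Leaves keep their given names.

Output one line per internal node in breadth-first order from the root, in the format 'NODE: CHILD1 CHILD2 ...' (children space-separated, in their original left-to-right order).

Input: ((A,Z,R),(B,(S,(W,(C,P,T,V)))));
Scanning left-to-right, naming '(' by encounter order:
  pos 0: '(' -> open internal node _0 (depth 1)
  pos 1: '(' -> open internal node _1 (depth 2)
  pos 7: ')' -> close internal node _1 (now at depth 1)
  pos 9: '(' -> open internal node _2 (depth 2)
  pos 12: '(' -> open internal node _3 (depth 3)
  pos 15: '(' -> open internal node _4 (depth 4)
  pos 18: '(' -> open internal node _5 (depth 5)
  pos 26: ')' -> close internal node _5 (now at depth 4)
  pos 27: ')' -> close internal node _4 (now at depth 3)
  pos 28: ')' -> close internal node _3 (now at depth 2)
  pos 29: ')' -> close internal node _2 (now at depth 1)
  pos 30: ')' -> close internal node _0 (now at depth 0)
Total internal nodes: 6
BFS adjacency from root:
  _0: _1 _2
  _1: A Z R
  _2: B _3
  _3: S _4
  _4: W _5
  _5: C P T V

Answer: _0: _1 _2
_1: A Z R
_2: B _3
_3: S _4
_4: W _5
_5: C P T V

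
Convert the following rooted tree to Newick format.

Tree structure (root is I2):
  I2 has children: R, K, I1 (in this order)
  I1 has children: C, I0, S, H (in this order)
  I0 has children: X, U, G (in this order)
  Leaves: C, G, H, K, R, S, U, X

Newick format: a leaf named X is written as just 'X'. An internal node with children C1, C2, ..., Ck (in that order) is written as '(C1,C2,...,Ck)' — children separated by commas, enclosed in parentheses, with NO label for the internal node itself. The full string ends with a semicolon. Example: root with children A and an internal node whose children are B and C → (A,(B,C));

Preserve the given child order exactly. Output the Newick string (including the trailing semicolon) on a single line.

internal I2 with children ['R', 'K', 'I1']
  leaf 'R' → 'R'
  leaf 'K' → 'K'
  internal I1 with children ['C', 'I0', 'S', 'H']
    leaf 'C' → 'C'
    internal I0 with children ['X', 'U', 'G']
      leaf 'X' → 'X'
      leaf 'U' → 'U'
      leaf 'G' → 'G'
    → '(X,U,G)'
    leaf 'S' → 'S'
    leaf 'H' → 'H'
  → '(C,(X,U,G),S,H)'
→ '(R,K,(C,(X,U,G),S,H))'
Final: (R,K,(C,(X,U,G),S,H));

Answer: (R,K,(C,(X,U,G),S,H));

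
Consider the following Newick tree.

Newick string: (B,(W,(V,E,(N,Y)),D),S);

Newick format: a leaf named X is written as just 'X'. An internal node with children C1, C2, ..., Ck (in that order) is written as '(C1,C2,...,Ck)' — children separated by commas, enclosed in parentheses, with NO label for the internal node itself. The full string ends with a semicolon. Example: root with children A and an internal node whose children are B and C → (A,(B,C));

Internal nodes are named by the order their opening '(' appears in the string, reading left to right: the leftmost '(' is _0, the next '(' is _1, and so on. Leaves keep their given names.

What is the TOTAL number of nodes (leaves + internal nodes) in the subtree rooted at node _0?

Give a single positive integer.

Newick: (B,(W,(V,E,(N,Y)),D),S);
Locate _0: it is the '(' at position 0 (the 1st '(' reading left to right).
Query: subtree rooted at _0
_0: subtree_size = 1 + 11
  B: subtree_size = 1 + 0
  _1: subtree_size = 1 + 8
    W: subtree_size = 1 + 0
    _2: subtree_size = 1 + 5
      V: subtree_size = 1 + 0
      E: subtree_size = 1 + 0
      _3: subtree_size = 1 + 2
        N: subtree_size = 1 + 0
        Y: subtree_size = 1 + 0
    D: subtree_size = 1 + 0
  S: subtree_size = 1 + 0
Total subtree size of _0: 12

Answer: 12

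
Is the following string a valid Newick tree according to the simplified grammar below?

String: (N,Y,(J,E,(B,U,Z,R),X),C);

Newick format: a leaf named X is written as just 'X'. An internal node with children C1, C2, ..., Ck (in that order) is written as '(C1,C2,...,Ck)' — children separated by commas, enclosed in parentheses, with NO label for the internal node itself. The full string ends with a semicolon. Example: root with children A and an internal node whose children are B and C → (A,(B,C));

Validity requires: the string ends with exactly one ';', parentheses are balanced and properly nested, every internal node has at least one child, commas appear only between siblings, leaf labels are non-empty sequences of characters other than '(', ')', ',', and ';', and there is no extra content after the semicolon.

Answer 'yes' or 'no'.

Input: (N,Y,(J,E,(B,U,Z,R),X),C);
Paren balance: 3 '(' vs 3 ')' OK
Ends with single ';': True
Full parse: OK
Valid: True

Answer: yes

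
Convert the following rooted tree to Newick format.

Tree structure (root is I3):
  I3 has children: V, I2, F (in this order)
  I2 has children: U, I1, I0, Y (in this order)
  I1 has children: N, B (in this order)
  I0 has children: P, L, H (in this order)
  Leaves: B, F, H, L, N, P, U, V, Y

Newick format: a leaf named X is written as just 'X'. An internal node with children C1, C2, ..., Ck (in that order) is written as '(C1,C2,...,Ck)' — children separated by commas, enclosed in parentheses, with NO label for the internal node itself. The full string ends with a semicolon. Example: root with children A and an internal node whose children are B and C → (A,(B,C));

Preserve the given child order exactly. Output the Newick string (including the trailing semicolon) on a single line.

Answer: (V,(U,(N,B),(P,L,H),Y),F);

Derivation:
internal I3 with children ['V', 'I2', 'F']
  leaf 'V' → 'V'
  internal I2 with children ['U', 'I1', 'I0', 'Y']
    leaf 'U' → 'U'
    internal I1 with children ['N', 'B']
      leaf 'N' → 'N'
      leaf 'B' → 'B'
    → '(N,B)'
    internal I0 with children ['P', 'L', 'H']
      leaf 'P' → 'P'
      leaf 'L' → 'L'
      leaf 'H' → 'H'
    → '(P,L,H)'
    leaf 'Y' → 'Y'
  → '(U,(N,B),(P,L,H),Y)'
  leaf 'F' → 'F'
→ '(V,(U,(N,B),(P,L,H),Y),F)'
Final: (V,(U,(N,B),(P,L,H),Y),F);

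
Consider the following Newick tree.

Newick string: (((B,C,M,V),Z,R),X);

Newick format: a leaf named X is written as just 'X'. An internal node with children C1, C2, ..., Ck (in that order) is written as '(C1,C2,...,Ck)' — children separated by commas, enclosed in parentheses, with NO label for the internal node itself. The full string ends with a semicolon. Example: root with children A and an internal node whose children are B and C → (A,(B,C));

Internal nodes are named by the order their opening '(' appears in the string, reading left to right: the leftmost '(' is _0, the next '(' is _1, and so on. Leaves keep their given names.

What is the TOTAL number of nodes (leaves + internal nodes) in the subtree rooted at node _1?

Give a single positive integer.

Answer: 8

Derivation:
Newick: (((B,C,M,V),Z,R),X);
Locate _1: it is the '(' at position 1 (the 2nd '(' reading left to right).
Query: subtree rooted at _1
_1: subtree_size = 1 + 7
  _2: subtree_size = 1 + 4
    B: subtree_size = 1 + 0
    C: subtree_size = 1 + 0
    M: subtree_size = 1 + 0
    V: subtree_size = 1 + 0
  Z: subtree_size = 1 + 0
  R: subtree_size = 1 + 0
Total subtree size of _1: 8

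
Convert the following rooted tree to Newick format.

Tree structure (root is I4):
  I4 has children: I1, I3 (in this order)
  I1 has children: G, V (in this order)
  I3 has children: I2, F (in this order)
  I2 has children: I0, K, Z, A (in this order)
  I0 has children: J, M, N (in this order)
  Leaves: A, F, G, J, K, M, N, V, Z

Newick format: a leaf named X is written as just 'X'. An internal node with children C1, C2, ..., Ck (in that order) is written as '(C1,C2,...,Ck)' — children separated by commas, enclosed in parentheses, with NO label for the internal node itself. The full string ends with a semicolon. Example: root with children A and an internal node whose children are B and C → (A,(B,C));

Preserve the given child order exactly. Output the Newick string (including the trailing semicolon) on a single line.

internal I4 with children ['I1', 'I3']
  internal I1 with children ['G', 'V']
    leaf 'G' → 'G'
    leaf 'V' → 'V'
  → '(G,V)'
  internal I3 with children ['I2', 'F']
    internal I2 with children ['I0', 'K', 'Z', 'A']
      internal I0 with children ['J', 'M', 'N']
        leaf 'J' → 'J'
        leaf 'M' → 'M'
        leaf 'N' → 'N'
      → '(J,M,N)'
      leaf 'K' → 'K'
      leaf 'Z' → 'Z'
      leaf 'A' → 'A'
    → '((J,M,N),K,Z,A)'
    leaf 'F' → 'F'
  → '(((J,M,N),K,Z,A),F)'
→ '((G,V),(((J,M,N),K,Z,A),F))'
Final: ((G,V),(((J,M,N),K,Z,A),F));

Answer: ((G,V),(((J,M,N),K,Z,A),F));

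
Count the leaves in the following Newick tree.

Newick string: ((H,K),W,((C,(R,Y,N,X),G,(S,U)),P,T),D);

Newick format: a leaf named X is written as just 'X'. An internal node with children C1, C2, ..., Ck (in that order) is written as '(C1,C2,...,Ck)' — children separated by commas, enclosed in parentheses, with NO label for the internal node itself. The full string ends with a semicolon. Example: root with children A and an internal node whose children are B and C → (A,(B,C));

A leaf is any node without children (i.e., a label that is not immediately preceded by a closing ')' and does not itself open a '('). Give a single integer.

Newick: ((H,K),W,((C,(R,Y,N,X),G,(S,U)),P,T),D);
Scan left-to-right; a leaf is any maximal label run not followed by '(':
  pos 2: leaf 'H' → count = 1
  pos 4: leaf 'K' → count = 2
  pos 7: leaf 'W' → count = 3
  pos 11: leaf 'C' → count = 4
  pos 14: leaf 'R' → count = 5
  pos 16: leaf 'Y' → count = 6
  pos 18: leaf 'N' → count = 7
  pos 20: leaf 'X' → count = 8
  pos 23: leaf 'G' → count = 9
  pos 26: leaf 'S' → count = 10
  pos 28: leaf 'U' → count = 11
  pos 32: leaf 'P' → count = 12
  pos 34: leaf 'T' → count = 13
  pos 37: leaf 'D' → count = 14
Total leaves: 14

Answer: 14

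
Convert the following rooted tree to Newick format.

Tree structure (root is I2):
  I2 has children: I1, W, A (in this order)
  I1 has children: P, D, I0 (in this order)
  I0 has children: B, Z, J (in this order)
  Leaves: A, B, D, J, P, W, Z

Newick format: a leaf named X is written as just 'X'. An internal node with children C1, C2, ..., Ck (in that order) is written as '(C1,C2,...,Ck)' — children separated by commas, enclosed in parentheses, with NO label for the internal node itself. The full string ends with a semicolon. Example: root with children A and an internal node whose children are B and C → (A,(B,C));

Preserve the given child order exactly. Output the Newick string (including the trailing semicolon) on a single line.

Answer: ((P,D,(B,Z,J)),W,A);

Derivation:
internal I2 with children ['I1', 'W', 'A']
  internal I1 with children ['P', 'D', 'I0']
    leaf 'P' → 'P'
    leaf 'D' → 'D'
    internal I0 with children ['B', 'Z', 'J']
      leaf 'B' → 'B'
      leaf 'Z' → 'Z'
      leaf 'J' → 'J'
    → '(B,Z,J)'
  → '(P,D,(B,Z,J))'
  leaf 'W' → 'W'
  leaf 'A' → 'A'
→ '((P,D,(B,Z,J)),W,A)'
Final: ((P,D,(B,Z,J)),W,A);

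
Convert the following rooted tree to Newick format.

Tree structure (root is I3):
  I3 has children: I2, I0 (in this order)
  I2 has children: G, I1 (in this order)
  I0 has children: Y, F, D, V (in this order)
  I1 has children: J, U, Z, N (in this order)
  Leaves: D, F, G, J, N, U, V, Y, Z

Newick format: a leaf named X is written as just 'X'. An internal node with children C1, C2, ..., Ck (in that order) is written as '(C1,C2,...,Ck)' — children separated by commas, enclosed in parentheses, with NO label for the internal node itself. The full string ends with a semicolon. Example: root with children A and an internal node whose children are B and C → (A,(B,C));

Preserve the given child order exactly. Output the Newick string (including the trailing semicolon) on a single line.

internal I3 with children ['I2', 'I0']
  internal I2 with children ['G', 'I1']
    leaf 'G' → 'G'
    internal I1 with children ['J', 'U', 'Z', 'N']
      leaf 'J' → 'J'
      leaf 'U' → 'U'
      leaf 'Z' → 'Z'
      leaf 'N' → 'N'
    → '(J,U,Z,N)'
  → '(G,(J,U,Z,N))'
  internal I0 with children ['Y', 'F', 'D', 'V']
    leaf 'Y' → 'Y'
    leaf 'F' → 'F'
    leaf 'D' → 'D'
    leaf 'V' → 'V'
  → '(Y,F,D,V)'
→ '((G,(J,U,Z,N)),(Y,F,D,V))'
Final: ((G,(J,U,Z,N)),(Y,F,D,V));

Answer: ((G,(J,U,Z,N)),(Y,F,D,V));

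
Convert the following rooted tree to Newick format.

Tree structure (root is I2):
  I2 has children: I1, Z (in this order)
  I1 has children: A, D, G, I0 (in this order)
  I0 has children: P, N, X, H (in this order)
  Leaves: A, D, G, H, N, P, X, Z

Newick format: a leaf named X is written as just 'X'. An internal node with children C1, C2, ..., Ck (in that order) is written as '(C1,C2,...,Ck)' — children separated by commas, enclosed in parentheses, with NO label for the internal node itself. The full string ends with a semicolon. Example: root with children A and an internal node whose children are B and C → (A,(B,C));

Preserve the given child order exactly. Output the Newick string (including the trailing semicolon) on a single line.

internal I2 with children ['I1', 'Z']
  internal I1 with children ['A', 'D', 'G', 'I0']
    leaf 'A' → 'A'
    leaf 'D' → 'D'
    leaf 'G' → 'G'
    internal I0 with children ['P', 'N', 'X', 'H']
      leaf 'P' → 'P'
      leaf 'N' → 'N'
      leaf 'X' → 'X'
      leaf 'H' → 'H'
    → '(P,N,X,H)'
  → '(A,D,G,(P,N,X,H))'
  leaf 'Z' → 'Z'
→ '((A,D,G,(P,N,X,H)),Z)'
Final: ((A,D,G,(P,N,X,H)),Z);

Answer: ((A,D,G,(P,N,X,H)),Z);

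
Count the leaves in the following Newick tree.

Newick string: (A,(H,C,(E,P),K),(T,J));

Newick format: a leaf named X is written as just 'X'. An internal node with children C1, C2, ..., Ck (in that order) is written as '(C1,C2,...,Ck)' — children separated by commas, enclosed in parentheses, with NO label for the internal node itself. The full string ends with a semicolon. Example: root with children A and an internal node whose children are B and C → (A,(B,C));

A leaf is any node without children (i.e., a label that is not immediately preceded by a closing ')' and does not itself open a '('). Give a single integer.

Newick: (A,(H,C,(E,P),K),(T,J));
Scan left-to-right; a leaf is any maximal label run not followed by '(':
  pos 1: leaf 'A' → count = 1
  pos 4: leaf 'H' → count = 2
  pos 6: leaf 'C' → count = 3
  pos 9: leaf 'E' → count = 4
  pos 11: leaf 'P' → count = 5
  pos 14: leaf 'K' → count = 6
  pos 18: leaf 'T' → count = 7
  pos 20: leaf 'J' → count = 8
Total leaves: 8

Answer: 8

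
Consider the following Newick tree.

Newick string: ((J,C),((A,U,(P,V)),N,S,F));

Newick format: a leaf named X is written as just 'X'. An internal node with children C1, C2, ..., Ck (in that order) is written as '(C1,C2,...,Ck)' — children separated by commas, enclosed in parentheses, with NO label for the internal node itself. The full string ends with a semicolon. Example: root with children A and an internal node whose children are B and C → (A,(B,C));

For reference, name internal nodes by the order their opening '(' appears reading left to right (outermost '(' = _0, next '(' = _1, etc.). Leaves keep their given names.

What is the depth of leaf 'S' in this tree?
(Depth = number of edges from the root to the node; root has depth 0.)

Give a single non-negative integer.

Answer: 2

Derivation:
Newick: ((J,C),((A,U,(P,V)),N,S,F));
Naming internals by '(' encounter order: outermost '(' = _0, next = _1, ...
Query node: S
Path from root: _0 -> _2 -> S
Depth of S: 2 (number of edges from root)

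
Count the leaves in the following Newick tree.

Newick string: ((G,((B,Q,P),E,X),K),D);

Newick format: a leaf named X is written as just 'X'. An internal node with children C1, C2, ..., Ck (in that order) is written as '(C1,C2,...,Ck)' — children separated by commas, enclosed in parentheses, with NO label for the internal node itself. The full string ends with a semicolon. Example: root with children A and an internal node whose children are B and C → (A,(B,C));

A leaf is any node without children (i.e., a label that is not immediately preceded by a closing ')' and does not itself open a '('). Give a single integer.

Newick: ((G,((B,Q,P),E,X),K),D);
Scan left-to-right; a leaf is any maximal label run not followed by '(':
  pos 2: leaf 'G' → count = 1
  pos 6: leaf 'B' → count = 2
  pos 8: leaf 'Q' → count = 3
  pos 10: leaf 'P' → count = 4
  pos 13: leaf 'E' → count = 5
  pos 15: leaf 'X' → count = 6
  pos 18: leaf 'K' → count = 7
  pos 21: leaf 'D' → count = 8
Total leaves: 8

Answer: 8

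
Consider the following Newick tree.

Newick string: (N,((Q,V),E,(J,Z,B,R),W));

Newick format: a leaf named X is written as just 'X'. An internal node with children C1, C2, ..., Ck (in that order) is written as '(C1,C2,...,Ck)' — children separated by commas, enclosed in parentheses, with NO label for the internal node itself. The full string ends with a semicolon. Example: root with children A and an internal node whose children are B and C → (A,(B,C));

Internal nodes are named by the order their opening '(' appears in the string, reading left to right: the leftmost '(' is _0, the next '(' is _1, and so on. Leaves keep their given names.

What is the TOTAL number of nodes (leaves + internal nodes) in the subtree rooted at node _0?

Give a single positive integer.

Newick: (N,((Q,V),E,(J,Z,B,R),W));
Locate _0: it is the '(' at position 0 (the 1st '(' reading left to right).
Query: subtree rooted at _0
_0: subtree_size = 1 + 12
  N: subtree_size = 1 + 0
  _1: subtree_size = 1 + 10
    _2: subtree_size = 1 + 2
      Q: subtree_size = 1 + 0
      V: subtree_size = 1 + 0
    E: subtree_size = 1 + 0
    _3: subtree_size = 1 + 4
      J: subtree_size = 1 + 0
      Z: subtree_size = 1 + 0
      B: subtree_size = 1 + 0
      R: subtree_size = 1 + 0
    W: subtree_size = 1 + 0
Total subtree size of _0: 13

Answer: 13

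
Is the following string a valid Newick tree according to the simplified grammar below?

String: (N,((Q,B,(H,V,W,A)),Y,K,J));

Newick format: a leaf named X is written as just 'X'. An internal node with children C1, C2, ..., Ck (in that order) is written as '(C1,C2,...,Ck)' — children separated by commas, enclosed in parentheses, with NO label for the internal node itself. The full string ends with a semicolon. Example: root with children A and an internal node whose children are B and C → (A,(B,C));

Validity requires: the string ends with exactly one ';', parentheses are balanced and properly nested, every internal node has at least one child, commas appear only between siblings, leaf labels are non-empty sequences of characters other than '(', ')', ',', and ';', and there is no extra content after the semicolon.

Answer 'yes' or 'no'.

Input: (N,((Q,B,(H,V,W,A)),Y,K,J));
Paren balance: 4 '(' vs 4 ')' OK
Ends with single ';': True
Full parse: OK
Valid: True

Answer: yes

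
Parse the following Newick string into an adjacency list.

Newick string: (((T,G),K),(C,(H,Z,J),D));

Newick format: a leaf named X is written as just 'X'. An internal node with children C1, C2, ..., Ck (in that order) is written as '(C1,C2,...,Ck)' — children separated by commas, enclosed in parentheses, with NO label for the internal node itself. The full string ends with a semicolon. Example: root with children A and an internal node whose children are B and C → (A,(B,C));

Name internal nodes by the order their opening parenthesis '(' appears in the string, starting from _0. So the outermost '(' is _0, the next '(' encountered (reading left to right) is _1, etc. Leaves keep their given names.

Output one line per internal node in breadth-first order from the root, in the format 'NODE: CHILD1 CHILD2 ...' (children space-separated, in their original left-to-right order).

Answer: _0: _1 _3
_1: _2 K
_3: C _4 D
_2: T G
_4: H Z J

Derivation:
Input: (((T,G),K),(C,(H,Z,J),D));
Scanning left-to-right, naming '(' by encounter order:
  pos 0: '(' -> open internal node _0 (depth 1)
  pos 1: '(' -> open internal node _1 (depth 2)
  pos 2: '(' -> open internal node _2 (depth 3)
  pos 6: ')' -> close internal node _2 (now at depth 2)
  pos 9: ')' -> close internal node _1 (now at depth 1)
  pos 11: '(' -> open internal node _3 (depth 2)
  pos 14: '(' -> open internal node _4 (depth 3)
  pos 20: ')' -> close internal node _4 (now at depth 2)
  pos 23: ')' -> close internal node _3 (now at depth 1)
  pos 24: ')' -> close internal node _0 (now at depth 0)
Total internal nodes: 5
BFS adjacency from root:
  _0: _1 _3
  _1: _2 K
  _3: C _4 D
  _2: T G
  _4: H Z J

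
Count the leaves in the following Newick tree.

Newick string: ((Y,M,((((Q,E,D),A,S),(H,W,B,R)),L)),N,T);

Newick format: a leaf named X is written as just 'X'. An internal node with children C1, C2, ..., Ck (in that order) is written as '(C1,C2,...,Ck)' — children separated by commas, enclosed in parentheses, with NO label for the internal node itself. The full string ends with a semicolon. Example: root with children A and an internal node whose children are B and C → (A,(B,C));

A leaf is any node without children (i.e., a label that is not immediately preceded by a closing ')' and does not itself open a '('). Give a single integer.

Answer: 14

Derivation:
Newick: ((Y,M,((((Q,E,D),A,S),(H,W,B,R)),L)),N,T);
Scan left-to-right; a leaf is any maximal label run not followed by '(':
  pos 2: leaf 'Y' → count = 1
  pos 4: leaf 'M' → count = 2
  pos 10: leaf 'Q' → count = 3
  pos 12: leaf 'E' → count = 4
  pos 14: leaf 'D' → count = 5
  pos 17: leaf 'A' → count = 6
  pos 19: leaf 'S' → count = 7
  pos 23: leaf 'H' → count = 8
  pos 25: leaf 'W' → count = 9
  pos 27: leaf 'B' → count = 10
  pos 29: leaf 'R' → count = 11
  pos 33: leaf 'L' → count = 12
  pos 37: leaf 'N' → count = 13
  pos 39: leaf 'T' → count = 14
Total leaves: 14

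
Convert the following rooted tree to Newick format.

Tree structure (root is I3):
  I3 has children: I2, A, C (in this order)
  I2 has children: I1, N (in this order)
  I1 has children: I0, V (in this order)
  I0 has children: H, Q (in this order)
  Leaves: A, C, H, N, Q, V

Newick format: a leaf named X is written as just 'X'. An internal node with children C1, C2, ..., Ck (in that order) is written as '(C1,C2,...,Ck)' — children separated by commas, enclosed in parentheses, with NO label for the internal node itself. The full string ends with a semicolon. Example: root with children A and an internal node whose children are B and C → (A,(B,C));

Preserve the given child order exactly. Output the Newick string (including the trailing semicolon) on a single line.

internal I3 with children ['I2', 'A', 'C']
  internal I2 with children ['I1', 'N']
    internal I1 with children ['I0', 'V']
      internal I0 with children ['H', 'Q']
        leaf 'H' → 'H'
        leaf 'Q' → 'Q'
      → '(H,Q)'
      leaf 'V' → 'V'
    → '((H,Q),V)'
    leaf 'N' → 'N'
  → '(((H,Q),V),N)'
  leaf 'A' → 'A'
  leaf 'C' → 'C'
→ '((((H,Q),V),N),A,C)'
Final: ((((H,Q),V),N),A,C);

Answer: ((((H,Q),V),N),A,C);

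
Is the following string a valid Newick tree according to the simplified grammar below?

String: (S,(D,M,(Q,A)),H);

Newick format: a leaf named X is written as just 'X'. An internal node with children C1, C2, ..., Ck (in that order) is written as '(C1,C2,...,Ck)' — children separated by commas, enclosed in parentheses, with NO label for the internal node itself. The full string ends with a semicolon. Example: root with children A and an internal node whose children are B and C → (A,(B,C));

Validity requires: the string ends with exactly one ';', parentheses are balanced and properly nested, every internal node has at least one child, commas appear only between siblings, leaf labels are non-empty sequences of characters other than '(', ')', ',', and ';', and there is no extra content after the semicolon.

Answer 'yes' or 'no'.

Answer: yes

Derivation:
Input: (S,(D,M,(Q,A)),H);
Paren balance: 3 '(' vs 3 ')' OK
Ends with single ';': True
Full parse: OK
Valid: True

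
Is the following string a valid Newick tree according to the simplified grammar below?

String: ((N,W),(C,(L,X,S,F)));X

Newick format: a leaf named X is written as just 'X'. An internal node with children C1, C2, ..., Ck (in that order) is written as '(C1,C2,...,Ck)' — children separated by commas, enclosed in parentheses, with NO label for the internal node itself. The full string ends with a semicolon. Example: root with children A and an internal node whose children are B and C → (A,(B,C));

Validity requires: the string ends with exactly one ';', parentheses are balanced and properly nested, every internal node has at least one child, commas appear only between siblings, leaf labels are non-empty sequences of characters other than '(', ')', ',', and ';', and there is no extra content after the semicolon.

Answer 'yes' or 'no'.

Input: ((N,W),(C,(L,X,S,F)));X
Paren balance: 4 '(' vs 4 ')' OK
Ends with single ';': False
Full parse: FAILS (must end with ;)
Valid: False

Answer: no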